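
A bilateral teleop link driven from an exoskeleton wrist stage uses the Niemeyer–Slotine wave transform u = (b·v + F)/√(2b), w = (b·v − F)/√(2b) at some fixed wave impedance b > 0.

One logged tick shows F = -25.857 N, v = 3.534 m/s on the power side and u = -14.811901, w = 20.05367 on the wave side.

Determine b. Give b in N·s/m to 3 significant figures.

b = 1.1 N·s/m

u + w = 5.241769;  u + w = √(2b)·v, so √(2b) = 5.241769/3.534 = 1.483240.
b = (√(2b))²/2 = 2.200000/2 = 1.100000.
(Check via u − w = 2F/√(2b): u − w = -34.865571, 2F/√(2b) = -34.865572.)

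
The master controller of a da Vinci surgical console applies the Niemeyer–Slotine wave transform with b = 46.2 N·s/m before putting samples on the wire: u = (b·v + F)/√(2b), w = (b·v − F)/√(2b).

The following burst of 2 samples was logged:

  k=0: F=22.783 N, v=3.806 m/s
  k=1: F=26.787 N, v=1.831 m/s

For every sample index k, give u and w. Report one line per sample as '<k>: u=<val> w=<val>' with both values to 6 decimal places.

0: u=20.662717 w=15.922427
1: u=11.586923 w=6.013550

k=0: b·v=46.2×3.806=175.837200; √(2b)=9.612492; u=(175.837200+22.783)/9.612492=20.662717, w=(175.837200−22.783)/9.612492=15.922427
k=1: b·v=46.2×1.831=84.592200; √(2b)=9.612492; u=(84.592200+26.787)/9.612492=11.586923, w=(84.592200−26.787)/9.612492=6.013550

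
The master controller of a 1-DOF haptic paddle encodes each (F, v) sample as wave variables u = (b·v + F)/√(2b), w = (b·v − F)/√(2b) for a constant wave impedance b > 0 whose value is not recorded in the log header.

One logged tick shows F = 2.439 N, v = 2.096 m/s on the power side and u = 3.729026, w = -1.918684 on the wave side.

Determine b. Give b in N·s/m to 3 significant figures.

b = 0.373 N·s/m

u + w = 1.810342;  u + w = √(2b)·v, so √(2b) = 1.810342/2.096 = 0.863713.
b = (√(2b))²/2 = 0.746000/2 = 0.373000.
(Check via u − w = 2F/√(2b): u − w = 5.647710, 2F/√(2b) = 5.647711.)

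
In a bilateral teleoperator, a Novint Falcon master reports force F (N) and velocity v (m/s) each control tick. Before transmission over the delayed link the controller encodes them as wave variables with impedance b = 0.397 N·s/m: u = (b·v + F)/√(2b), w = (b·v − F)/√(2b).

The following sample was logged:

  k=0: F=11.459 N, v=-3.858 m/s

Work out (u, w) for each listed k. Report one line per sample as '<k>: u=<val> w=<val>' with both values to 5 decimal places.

k=0: b·v=0.397×(-3.858)=-1.53163; √(2b)=0.89107; u=(-1.53163+11.459)/0.89107=11.14100, w=(-1.53163−11.459)/0.89107=-14.57873

0: u=11.14100 w=-14.57873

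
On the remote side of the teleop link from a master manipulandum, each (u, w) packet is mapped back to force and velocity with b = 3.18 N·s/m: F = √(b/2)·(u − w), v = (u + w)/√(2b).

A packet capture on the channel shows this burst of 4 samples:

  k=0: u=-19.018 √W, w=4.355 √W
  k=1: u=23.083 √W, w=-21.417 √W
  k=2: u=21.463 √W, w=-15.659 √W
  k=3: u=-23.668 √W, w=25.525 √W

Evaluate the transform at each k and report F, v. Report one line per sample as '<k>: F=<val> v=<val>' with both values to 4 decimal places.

k=0: u−w=-23.3730, u+w=-14.6630; √(b/2)=1.2610, √(2b)=2.5219; F=1.2610×(-23.373)=-29.4722, v=-14.6630/2.5219=-5.8143
k=1: u−w=44.5000, u+w=1.6660; √(b/2)=1.2610, √(2b)=2.5219; F=1.2610×44.5=56.1124, v=1.6660/2.5219=0.6606
k=2: u−w=37.1220, u+w=5.8040; √(b/2)=1.2610, √(2b)=2.5219; F=1.2610×37.122=46.8091, v=5.8040/2.5219=2.3014
k=3: u−w=-49.1930, u+w=1.8570; √(b/2)=1.2610, √(2b)=2.5219; F=1.2610×(-49.193)=-62.0300, v=1.8570/2.5219=0.7363

0: F=-29.4722 v=-5.8143
1: F=56.1124 v=0.6606
2: F=46.8091 v=2.3014
3: F=-62.0300 v=0.7363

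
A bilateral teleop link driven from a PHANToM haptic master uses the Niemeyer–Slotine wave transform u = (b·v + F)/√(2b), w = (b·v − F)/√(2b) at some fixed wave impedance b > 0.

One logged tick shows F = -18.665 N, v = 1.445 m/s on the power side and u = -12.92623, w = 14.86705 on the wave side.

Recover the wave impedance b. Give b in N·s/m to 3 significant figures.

b = 0.902 N·s/m

u + w = 1.94082;  u + w = √(2b)·v, so √(2b) = 1.94082/1.445 = 1.34313.
b = (√(2b))²/2 = 1.80399/2 = 0.90200.
(Check via u − w = 2F/√(2b): u − w = -27.79328, 2F/√(2b) = -27.79333.)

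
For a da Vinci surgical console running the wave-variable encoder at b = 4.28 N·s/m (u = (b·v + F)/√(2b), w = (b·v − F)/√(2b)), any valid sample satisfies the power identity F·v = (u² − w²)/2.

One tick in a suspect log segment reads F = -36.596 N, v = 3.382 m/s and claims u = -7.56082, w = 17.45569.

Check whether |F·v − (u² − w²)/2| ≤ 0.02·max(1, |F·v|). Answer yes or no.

yes

F·v = (-36.596)×3.382 = -123.7677 W.
(u² − w²)/2 = (57.1660 − 304.7011)/2 = -123.7676 W.
|Δ| = 0.0001;  2% of max(1, |F·v|) = 2.4754.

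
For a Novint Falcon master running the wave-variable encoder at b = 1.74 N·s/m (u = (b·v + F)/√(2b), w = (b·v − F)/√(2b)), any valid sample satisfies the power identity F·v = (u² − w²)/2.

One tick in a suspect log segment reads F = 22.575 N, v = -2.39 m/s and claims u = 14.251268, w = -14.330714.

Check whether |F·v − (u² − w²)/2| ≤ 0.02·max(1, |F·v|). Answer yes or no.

no

F·v = 22.575×(-2.39) = -53.954250 W.
(u² − w²)/2 = (203.098640 − 205.369364)/2 = -1.135362 W.
|Δ| = 52.818888;  2% of max(1, |F·v|) = 1.079085.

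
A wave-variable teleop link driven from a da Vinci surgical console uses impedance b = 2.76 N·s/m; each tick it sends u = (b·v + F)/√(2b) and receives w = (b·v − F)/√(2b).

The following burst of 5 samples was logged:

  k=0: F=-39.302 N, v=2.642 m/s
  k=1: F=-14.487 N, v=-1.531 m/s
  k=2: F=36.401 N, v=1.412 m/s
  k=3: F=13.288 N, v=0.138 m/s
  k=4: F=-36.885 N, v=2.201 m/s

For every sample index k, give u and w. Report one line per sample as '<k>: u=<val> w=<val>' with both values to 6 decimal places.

k=0: b·v=2.76×2.642=7.291920; √(2b)=2.349468; u=(7.291920+(-39.302))/2.349468=-13.624395, w=(7.291920−(-39.302))/2.349468=19.831689
k=1: b·v=2.76×(-1.531)=-4.225560; √(2b)=2.349468; u=(-4.225560+(-14.487))/2.349468=-7.964594, w=(-4.225560−(-14.487))/2.349468=4.367559
k=2: b·v=2.76×1.412=3.897120; √(2b)=2.349468; u=(3.897120+36.401)/2.349468=17.152019, w=(3.897120−36.401)/2.349468=-13.834570
k=3: b·v=2.76×0.138=0.380880; √(2b)=2.349468; u=(0.380880+13.288)/2.349468=5.817862, w=(0.380880−13.288)/2.349468=-5.493635
k=4: b·v=2.76×2.201=6.074760; √(2b)=2.349468; u=(6.074760+(-36.885))/2.349468=-13.113709, w=(6.074760−(-36.885))/2.349468=18.284888

0: u=-13.624395 w=19.831689
1: u=-7.964594 w=4.367559
2: u=17.152019 w=-13.834570
3: u=5.817862 w=-5.493635
4: u=-13.113709 w=18.284888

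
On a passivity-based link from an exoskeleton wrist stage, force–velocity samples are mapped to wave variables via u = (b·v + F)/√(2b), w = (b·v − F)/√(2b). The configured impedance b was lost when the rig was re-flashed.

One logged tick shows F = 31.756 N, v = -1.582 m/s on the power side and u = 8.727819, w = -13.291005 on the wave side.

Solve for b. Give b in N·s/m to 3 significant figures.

b = 4.16 N·s/m

u + w = -4.563186;  u + w = √(2b)·v, so √(2b) = -4.563186/(-1.582) = 2.884441.
b = (√(2b))²/2 = 8.320001/2 = 4.160001.
(Check via u − w = 2F/√(2b): u − w = 22.018824, 2F/√(2b) = 22.018823.)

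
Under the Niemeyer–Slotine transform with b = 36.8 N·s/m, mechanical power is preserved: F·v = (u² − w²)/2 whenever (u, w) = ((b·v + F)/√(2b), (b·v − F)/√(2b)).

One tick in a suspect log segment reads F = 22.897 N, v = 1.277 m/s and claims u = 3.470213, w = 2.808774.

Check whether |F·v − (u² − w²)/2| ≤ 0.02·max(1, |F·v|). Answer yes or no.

no

F·v = 22.897×1.277 = 29.239469 W.
(u² − w²)/2 = (12.042378 − 7.889211)/2 = 2.076583 W.
|Δ| = 27.162886;  2% of max(1, |F·v|) = 0.584789.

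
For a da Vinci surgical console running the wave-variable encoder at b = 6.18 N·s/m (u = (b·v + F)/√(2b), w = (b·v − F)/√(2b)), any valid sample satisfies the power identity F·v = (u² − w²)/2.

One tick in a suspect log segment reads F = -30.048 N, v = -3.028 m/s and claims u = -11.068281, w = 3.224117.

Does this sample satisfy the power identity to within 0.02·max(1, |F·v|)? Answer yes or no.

no

F·v = (-30.048)×(-3.028) = 90.985344 W.
(u² − w²)/2 = (122.506844 − 10.394930)/2 = 56.055957 W.
|Δ| = 34.929387;  2% of max(1, |F·v|) = 1.819707.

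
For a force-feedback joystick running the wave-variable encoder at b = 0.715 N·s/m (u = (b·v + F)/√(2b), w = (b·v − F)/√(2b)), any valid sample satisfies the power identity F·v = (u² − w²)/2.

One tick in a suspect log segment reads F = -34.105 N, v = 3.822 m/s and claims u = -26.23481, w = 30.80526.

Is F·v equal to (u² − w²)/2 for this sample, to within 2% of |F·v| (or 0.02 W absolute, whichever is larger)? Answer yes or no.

yes

F·v = (-34.105)×3.822 = -130.34931 W.
(u² − w²)/2 = (688.26526 − 948.96404)/2 = -130.34939 W.
|Δ| = 0.00008;  2% of max(1, |F·v|) = 2.60699.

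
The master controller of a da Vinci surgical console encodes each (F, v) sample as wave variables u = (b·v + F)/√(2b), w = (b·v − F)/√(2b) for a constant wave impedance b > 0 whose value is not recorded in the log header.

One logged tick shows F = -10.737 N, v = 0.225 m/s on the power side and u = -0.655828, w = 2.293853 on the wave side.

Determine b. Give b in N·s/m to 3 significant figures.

b = 26.5 N·s/m

u + w = 1.638025;  u + w = √(2b)·v, so √(2b) = 1.638025/0.225 = 7.280111.
b = (√(2b))²/2 = 53.000018/2 = 26.500009.
(Check via u − w = 2F/√(2b): u − w = -2.949681, 2F/√(2b) = -2.949680.)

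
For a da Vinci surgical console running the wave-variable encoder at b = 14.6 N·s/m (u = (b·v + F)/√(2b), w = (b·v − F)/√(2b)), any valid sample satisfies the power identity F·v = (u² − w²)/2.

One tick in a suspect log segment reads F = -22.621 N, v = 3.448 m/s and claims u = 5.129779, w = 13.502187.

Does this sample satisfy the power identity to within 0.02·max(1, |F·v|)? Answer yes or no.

yes

F·v = (-22.621)×3.448 = -77.997208 W.
(u² − w²)/2 = (26.314633 − 182.309054)/2 = -77.997211 W.
|Δ| = 0.000003;  2% of max(1, |F·v|) = 1.559944.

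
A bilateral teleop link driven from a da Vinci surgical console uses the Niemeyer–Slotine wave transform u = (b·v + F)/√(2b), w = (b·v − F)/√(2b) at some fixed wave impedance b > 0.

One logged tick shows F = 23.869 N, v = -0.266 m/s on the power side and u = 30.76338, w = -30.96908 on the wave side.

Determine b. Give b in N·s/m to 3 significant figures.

b = 0.299 N·s/m

u + w = -0.2057;  u + w = √(2b)·v, so √(2b) = -0.2057/(-0.266) = 0.7733.
b = (√(2b))²/2 = 0.5980/2 = 0.2990.
(Check via u − w = 2F/√(2b): u − w = 61.7325, 2F/√(2b) = 61.7322.)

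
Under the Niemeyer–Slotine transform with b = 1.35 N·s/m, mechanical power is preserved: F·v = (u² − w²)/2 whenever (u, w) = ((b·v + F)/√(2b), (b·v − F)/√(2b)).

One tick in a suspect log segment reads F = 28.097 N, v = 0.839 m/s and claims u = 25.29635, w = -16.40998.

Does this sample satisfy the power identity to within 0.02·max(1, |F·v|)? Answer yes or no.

F·v = 28.097×0.839 = 23.5734 W.
(u² − w²)/2 = (639.9053 − 269.2874)/2 = 185.3089 W.
|Δ| = 161.7356;  2% of max(1, |F·v|) = 0.4715.

no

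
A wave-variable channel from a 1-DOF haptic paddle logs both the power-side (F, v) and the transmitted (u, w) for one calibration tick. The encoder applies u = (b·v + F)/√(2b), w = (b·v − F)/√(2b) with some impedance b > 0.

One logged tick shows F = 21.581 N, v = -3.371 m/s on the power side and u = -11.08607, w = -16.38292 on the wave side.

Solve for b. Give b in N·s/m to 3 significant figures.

b = 33.2 N·s/m

u + w = -27.4690;  u + w = √(2b)·v, so √(2b) = -27.4690/(-3.371) = 8.1486.
b = (√(2b))²/2 = 66.4000/2 = 33.2000.
(Check via u − w = 2F/√(2b): u − w = 5.2968, 2F/√(2b) = 5.2968.)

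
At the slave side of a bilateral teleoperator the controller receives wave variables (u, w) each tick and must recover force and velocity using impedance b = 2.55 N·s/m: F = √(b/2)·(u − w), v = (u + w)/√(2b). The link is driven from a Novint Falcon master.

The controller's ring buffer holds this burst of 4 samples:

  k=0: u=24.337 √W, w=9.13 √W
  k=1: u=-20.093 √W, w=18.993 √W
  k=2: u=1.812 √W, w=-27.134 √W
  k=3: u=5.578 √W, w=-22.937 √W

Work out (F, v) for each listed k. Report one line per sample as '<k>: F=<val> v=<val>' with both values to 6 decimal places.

0: F=17.171121 v=14.819437
1: F=-44.134308 v=-0.487088
2: F=32.684636 v=-11.212770
3: F=32.197968 v=-7.686694

k=0: u−w=15.207000, u+w=33.467000; √(b/2)=1.129159, √(2b)=2.258318; F=1.129159×15.207=17.171121, v=33.467000/2.258318=14.819437
k=1: u−w=-39.086000, u+w=-1.100000; √(b/2)=1.129159, √(2b)=2.258318; F=1.129159×(-39.086)=-44.134308, v=-1.100000/2.258318=-0.487088
k=2: u−w=28.946000, u+w=-25.322000; √(b/2)=1.129159, √(2b)=2.258318; F=1.129159×28.946=32.684636, v=-25.322000/2.258318=-11.212770
k=3: u−w=28.515000, u+w=-17.359000; √(b/2)=1.129159, √(2b)=2.258318; F=1.129159×28.515=32.197968, v=-17.359000/2.258318=-7.686694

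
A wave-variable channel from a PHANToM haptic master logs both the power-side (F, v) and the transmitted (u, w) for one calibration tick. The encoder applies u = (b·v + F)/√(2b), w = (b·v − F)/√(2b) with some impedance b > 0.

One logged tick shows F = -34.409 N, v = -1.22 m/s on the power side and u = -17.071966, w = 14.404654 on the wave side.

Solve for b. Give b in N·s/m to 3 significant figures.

b = 2.39 N·s/m

u + w = -2.667312;  u + w = √(2b)·v, so √(2b) = -2.667312/(-1.22) = 2.186321.
b = (√(2b))²/2 = 4.780001/2 = 2.390000.
(Check via u − w = 2F/√(2b): u − w = -31.476620, 2F/√(2b) = -31.476618.)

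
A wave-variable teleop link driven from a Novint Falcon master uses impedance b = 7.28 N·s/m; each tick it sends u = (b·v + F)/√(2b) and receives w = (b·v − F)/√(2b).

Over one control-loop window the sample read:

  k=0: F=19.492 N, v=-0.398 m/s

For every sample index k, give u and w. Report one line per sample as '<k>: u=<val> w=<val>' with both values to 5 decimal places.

0: u=4.34896 w=-5.86763

k=0: b·v=7.28×(-0.398)=-2.89744; √(2b)=3.81576; u=(-2.89744+19.492)/3.81576=4.34896, w=(-2.89744−19.492)/3.81576=-5.86763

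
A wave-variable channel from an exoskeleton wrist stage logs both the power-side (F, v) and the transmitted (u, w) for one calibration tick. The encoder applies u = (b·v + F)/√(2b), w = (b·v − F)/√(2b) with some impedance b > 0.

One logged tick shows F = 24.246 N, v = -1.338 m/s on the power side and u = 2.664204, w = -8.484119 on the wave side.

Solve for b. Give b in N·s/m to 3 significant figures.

u + w = -5.819915;  u + w = √(2b)·v, so √(2b) = -5.819915/(-1.338) = 4.349712.
b = (√(2b))²/2 = 18.919997/2 = 9.459998.
(Check via u − w = 2F/√(2b): u − w = 11.148323, 2F/√(2b) = 11.148324.)

b = 9.46 N·s/m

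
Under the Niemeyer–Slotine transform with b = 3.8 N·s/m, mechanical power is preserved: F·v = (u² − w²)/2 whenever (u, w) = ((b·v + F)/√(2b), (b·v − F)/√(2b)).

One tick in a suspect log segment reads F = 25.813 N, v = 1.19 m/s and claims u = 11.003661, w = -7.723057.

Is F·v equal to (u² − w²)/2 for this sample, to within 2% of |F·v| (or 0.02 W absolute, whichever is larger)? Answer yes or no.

yes

F·v = 25.813×1.19 = 30.717470 W.
(u² − w²)/2 = (121.080555 − 59.645609)/2 = 30.717473 W.
|Δ| = 0.000003;  2% of max(1, |F·v|) = 0.614349.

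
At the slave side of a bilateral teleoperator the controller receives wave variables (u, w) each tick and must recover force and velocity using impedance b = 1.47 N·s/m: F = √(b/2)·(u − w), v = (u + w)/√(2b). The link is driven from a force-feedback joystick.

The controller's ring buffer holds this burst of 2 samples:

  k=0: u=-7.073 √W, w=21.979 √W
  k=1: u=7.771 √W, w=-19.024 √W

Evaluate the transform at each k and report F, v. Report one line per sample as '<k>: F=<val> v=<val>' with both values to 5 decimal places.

0: F=-24.90690 v=8.69336
1: F=22.97193 v=-6.56288

k=0: u−w=-29.05200, u+w=14.90600; √(b/2)=0.85732, √(2b)=1.71464; F=0.85732×(-29.052)=-24.90690, v=14.90600/1.71464=8.69336
k=1: u−w=26.79500, u+w=-11.25300; √(b/2)=0.85732, √(2b)=1.71464; F=0.85732×26.795=22.97193, v=-11.25300/1.71464=-6.56288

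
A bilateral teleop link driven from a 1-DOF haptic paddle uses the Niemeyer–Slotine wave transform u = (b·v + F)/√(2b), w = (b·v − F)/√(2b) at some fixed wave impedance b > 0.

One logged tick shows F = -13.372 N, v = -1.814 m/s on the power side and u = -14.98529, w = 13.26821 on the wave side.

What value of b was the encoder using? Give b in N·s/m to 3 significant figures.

b = 0.448 N·s/m

u + w = -1.71708;  u + w = √(2b)·v, so √(2b) = -1.71708/(-1.814) = 0.94657.
b = (√(2b))²/2 = 0.89600/2 = 0.44800.
(Check via u − w = 2F/√(2b): u − w = -28.25350, 2F/√(2b) = -28.25356.)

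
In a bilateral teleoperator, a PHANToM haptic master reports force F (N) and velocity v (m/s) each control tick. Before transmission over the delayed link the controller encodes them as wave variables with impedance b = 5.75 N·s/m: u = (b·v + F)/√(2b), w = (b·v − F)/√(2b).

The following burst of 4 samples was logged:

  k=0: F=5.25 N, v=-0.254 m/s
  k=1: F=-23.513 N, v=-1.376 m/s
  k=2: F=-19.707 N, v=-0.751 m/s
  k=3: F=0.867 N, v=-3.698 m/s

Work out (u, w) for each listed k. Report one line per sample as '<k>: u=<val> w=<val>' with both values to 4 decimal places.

0: u=1.1175 w=-1.9788
1: u=-9.2667 w=4.6005
2: u=-7.0847 w=4.5379
3: u=-6.0146 w=-6.5259

k=0: b·v=5.75×(-0.254)=-1.4605; √(2b)=3.3912; u=(-1.4605+5.25)/3.3912=1.1175, w=(-1.4605−5.25)/3.3912=-1.9788
k=1: b·v=5.75×(-1.376)=-7.9120; √(2b)=3.3912; u=(-7.9120+(-23.513))/3.3912=-9.2667, w=(-7.9120−(-23.513))/3.3912=4.6005
k=2: b·v=5.75×(-0.751)=-4.3182; √(2b)=3.3912; u=(-4.3182+(-19.707))/3.3912=-7.0847, w=(-4.3182−(-19.707))/3.3912=4.5379
k=3: b·v=5.75×(-3.698)=-21.2635; √(2b)=3.3912; u=(-21.2635+0.867)/3.3912=-6.0146, w=(-21.2635−0.867)/3.3912=-6.5259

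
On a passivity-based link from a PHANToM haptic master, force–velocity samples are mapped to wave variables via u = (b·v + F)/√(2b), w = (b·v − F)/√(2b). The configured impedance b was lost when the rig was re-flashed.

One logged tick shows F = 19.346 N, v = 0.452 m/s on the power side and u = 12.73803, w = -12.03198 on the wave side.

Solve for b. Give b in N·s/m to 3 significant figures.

b = 1.22 N·s/m

u + w = 0.70605;  u + w = √(2b)·v, so √(2b) = 0.70605/0.452 = 1.56206.
b = (√(2b))²/2 = 2.44002/2 = 1.22001.
(Check via u − w = 2F/√(2b): u − w = 24.77001, 2F/√(2b) = 24.76989.)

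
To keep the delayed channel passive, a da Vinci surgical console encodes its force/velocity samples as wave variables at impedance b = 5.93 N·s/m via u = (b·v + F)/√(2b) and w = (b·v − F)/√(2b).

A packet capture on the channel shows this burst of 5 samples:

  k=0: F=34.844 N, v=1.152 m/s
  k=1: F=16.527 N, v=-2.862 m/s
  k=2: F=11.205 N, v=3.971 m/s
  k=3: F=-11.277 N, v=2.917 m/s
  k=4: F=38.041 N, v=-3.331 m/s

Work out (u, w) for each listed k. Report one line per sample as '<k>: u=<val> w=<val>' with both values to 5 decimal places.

k=0: b·v=5.93×1.152=6.83136; √(2b)=3.44384; u=(6.83136+34.844)/3.44384=12.10144, w=(6.83136−34.844)/3.44384=-8.13414
k=1: b·v=5.93×(-2.862)=-16.97166; √(2b)=3.44384; u=(-16.97166+16.527)/3.44384=-0.12912, w=(-16.97166−16.527)/3.44384=-9.72714
k=2: b·v=5.93×3.971=23.54803; √(2b)=3.44384; u=(23.54803+11.205)/3.44384=10.09137, w=(23.54803−11.205)/3.44384=3.58409
k=3: b·v=5.93×2.917=17.29781; √(2b)=3.44384; u=(17.29781+(-11.277))/3.44384=1.74829, w=(17.29781−(-11.277))/3.44384=8.29738
k=4: b·v=5.93×(-3.331)=-19.75283; √(2b)=3.44384; u=(-19.75283+38.041)/3.44384=5.31041, w=(-19.75283−38.041)/3.44384=-16.78182

0: u=12.10144 w=-8.13414
1: u=-0.12912 w=-9.72714
2: u=10.09137 w=3.58409
3: u=1.74829 w=8.29738
4: u=5.31041 w=-16.78182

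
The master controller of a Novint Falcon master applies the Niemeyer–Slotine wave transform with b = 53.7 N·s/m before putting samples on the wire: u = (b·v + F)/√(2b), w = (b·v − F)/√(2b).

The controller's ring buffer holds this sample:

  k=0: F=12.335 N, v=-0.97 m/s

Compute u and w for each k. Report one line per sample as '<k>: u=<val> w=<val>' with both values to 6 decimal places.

0: u=-3.836001 w=-6.216494

k=0: b·v=53.7×(-0.97)=-52.089000; √(2b)=10.363397; u=(-52.089000+12.335)/10.363397=-3.836001, w=(-52.089000−12.335)/10.363397=-6.216494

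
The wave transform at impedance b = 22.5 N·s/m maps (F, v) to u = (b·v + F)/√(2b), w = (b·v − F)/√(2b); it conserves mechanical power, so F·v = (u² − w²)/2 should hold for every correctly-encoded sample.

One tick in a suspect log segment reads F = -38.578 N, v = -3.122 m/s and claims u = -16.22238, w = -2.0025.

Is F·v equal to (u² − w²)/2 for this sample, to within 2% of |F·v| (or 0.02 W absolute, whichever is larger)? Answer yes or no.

F·v = (-38.578)×(-3.122) = 120.4405 W.
(u² − w²)/2 = (263.1656 − 4.0100)/2 = 129.5778 W.
|Δ| = 9.1373;  2% of max(1, |F·v|) = 2.4088.

no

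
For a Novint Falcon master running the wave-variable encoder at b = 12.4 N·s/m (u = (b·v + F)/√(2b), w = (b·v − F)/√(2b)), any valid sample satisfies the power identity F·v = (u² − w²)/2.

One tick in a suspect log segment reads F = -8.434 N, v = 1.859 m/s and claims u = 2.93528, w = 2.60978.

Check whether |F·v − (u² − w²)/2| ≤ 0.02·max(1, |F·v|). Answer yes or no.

F·v = (-8.434)×1.859 = -15.6788 W.
(u² − w²)/2 = (8.6159 − 6.8110)/2 = 0.9025 W.
|Δ| = 16.5813;  2% of max(1, |F·v|) = 0.3136.

no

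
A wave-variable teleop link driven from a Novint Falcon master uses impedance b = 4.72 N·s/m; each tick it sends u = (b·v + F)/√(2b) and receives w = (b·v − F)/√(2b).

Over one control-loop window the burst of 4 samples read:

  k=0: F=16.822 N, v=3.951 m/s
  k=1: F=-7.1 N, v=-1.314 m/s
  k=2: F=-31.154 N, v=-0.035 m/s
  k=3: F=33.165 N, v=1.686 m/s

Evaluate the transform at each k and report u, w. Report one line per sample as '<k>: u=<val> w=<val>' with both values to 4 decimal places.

k=0: b·v=4.72×3.951=18.6487; √(2b)=3.0725; u=(18.6487+16.822)/3.0725=11.5447, w=(18.6487−16.822)/3.0725=0.5945
k=1: b·v=4.72×(-1.314)=-6.2021; √(2b)=3.0725; u=(-6.2021+(-7.1))/3.0725=-4.3295, w=(-6.2021−(-7.1))/3.0725=0.2922
k=2: b·v=4.72×(-0.035)=-0.1652; √(2b)=3.0725; u=(-0.1652+(-31.154))/3.0725=-10.1935, w=(-0.1652−(-31.154))/3.0725=10.0860
k=3: b·v=4.72×1.686=7.9579; √(2b)=3.0725; u=(7.9579+33.165)/3.0725=13.3844, w=(7.9579−33.165)/3.0725=-8.2042

0: u=11.5447 w=0.5945
1: u=-4.3295 w=0.2922
2: u=-10.1935 w=10.0860
3: u=13.3844 w=-8.2042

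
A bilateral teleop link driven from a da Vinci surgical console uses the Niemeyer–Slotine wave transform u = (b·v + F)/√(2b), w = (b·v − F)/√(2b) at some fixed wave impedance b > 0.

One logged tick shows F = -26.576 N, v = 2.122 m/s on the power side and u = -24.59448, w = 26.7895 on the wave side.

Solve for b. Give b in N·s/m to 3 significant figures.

b = 0.535 N·s/m

u + w = 2.1950;  u + w = √(2b)·v, so √(2b) = 2.1950/2.122 = 1.0344.
b = (√(2b))²/2 = 1.0700/2 = 0.5350.
(Check via u − w = 2F/√(2b): u − w = -51.3840, 2F/√(2b) = -51.3838.)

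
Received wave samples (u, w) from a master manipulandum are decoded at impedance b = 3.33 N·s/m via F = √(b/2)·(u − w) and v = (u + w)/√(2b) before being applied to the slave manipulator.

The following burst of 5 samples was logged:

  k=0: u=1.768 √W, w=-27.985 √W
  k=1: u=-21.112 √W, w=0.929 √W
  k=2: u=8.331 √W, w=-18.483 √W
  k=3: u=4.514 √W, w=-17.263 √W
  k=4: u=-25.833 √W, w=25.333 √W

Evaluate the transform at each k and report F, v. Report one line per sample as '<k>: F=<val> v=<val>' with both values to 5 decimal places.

0: F=38.39175 v=-10.15888
1: F=-28.44058 v=-7.82075
2: F=34.59941 v=-3.93382
3: F=28.09993 v=-4.94014
4: F=-66.02199 v=-0.19375

k=0: u−w=29.75300, u+w=-26.21700; √(b/2)=1.29035, √(2b)=2.58070; F=1.29035×29.753=38.39175, v=-26.21700/2.58070=-10.15888
k=1: u−w=-22.04100, u+w=-20.18300; √(b/2)=1.29035, √(2b)=2.58070; F=1.29035×(-22.041)=-28.44058, v=-20.18300/2.58070=-7.82075
k=2: u−w=26.81400, u+w=-10.15200; √(b/2)=1.29035, √(2b)=2.58070; F=1.29035×26.814=34.59941, v=-10.15200/2.58070=-3.93382
k=3: u−w=21.77700, u+w=-12.74900; √(b/2)=1.29035, √(2b)=2.58070; F=1.29035×21.777=28.09993, v=-12.74900/2.58070=-4.94014
k=4: u−w=-51.16600, u+w=-0.50000; √(b/2)=1.29035, √(2b)=2.58070; F=1.29035×(-51.166)=-66.02199, v=-0.50000/2.58070=-0.19375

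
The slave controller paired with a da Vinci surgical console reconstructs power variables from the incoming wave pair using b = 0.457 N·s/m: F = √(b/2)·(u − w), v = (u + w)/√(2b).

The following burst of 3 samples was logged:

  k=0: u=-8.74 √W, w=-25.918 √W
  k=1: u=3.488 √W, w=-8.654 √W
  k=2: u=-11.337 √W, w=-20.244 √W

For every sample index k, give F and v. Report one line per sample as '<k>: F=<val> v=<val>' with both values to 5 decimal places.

0: F=8.21137 v=-36.25187
1: F=5.80408 v=-5.40358
2: F=4.25770 v=-33.03336

k=0: u−w=17.17800, u+w=-34.65800; √(b/2)=0.47802, √(2b)=0.95603; F=0.47802×17.178=8.21137, v=-34.65800/0.95603=-36.25187
k=1: u−w=12.14200, u+w=-5.16600; √(b/2)=0.47802, √(2b)=0.95603; F=0.47802×12.142=5.80408, v=-5.16600/0.95603=-5.40358
k=2: u−w=8.90700, u+w=-31.58100; √(b/2)=0.47802, √(2b)=0.95603; F=0.47802×8.907=4.25770, v=-31.58100/0.95603=-33.03336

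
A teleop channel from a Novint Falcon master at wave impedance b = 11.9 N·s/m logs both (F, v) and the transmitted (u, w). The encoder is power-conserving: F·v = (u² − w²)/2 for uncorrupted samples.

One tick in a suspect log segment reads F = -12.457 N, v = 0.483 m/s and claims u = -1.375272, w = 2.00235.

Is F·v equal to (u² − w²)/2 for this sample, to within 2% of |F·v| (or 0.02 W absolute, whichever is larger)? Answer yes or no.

no

F·v = (-12.457)×0.483 = -6.016731 W.
(u² − w²)/2 = (1.891373 − 4.009406)/2 = -1.059016 W.
|Δ| = 4.957715;  2% of max(1, |F·v|) = 0.120335.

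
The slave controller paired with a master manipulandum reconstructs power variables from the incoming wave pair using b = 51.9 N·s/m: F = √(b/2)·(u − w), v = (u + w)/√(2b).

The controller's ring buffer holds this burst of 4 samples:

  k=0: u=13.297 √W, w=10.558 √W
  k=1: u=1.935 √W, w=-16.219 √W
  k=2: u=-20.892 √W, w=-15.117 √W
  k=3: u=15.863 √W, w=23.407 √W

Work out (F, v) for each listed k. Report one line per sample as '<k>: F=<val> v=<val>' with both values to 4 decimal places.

k=0: u−w=2.7390, u+w=23.8550; √(b/2)=5.0941, √(2b)=10.1882; F=5.0941×2.739=13.9528, v=23.8550/10.1882=2.3414
k=1: u−w=18.1540, u+w=-14.2840; √(b/2)=5.0941, √(2b)=10.1882; F=5.0941×18.154=92.4786, v=-14.2840/10.1882=-1.4020
k=2: u−w=-5.7750, u+w=-36.0090; √(b/2)=5.0941, √(2b)=10.1882; F=5.0941×(-5.775)=-29.4185, v=-36.0090/10.1882=-3.5344
k=3: u−w=-7.5440, u+w=39.2700; √(b/2)=5.0941, √(2b)=10.1882; F=5.0941×(-7.544)=-38.4300, v=39.2700/10.1882=3.8544

0: F=13.9528 v=2.3414
1: F=92.4786 v=-1.4020
2: F=-29.4185 v=-3.5344
3: F=-38.4300 v=3.8544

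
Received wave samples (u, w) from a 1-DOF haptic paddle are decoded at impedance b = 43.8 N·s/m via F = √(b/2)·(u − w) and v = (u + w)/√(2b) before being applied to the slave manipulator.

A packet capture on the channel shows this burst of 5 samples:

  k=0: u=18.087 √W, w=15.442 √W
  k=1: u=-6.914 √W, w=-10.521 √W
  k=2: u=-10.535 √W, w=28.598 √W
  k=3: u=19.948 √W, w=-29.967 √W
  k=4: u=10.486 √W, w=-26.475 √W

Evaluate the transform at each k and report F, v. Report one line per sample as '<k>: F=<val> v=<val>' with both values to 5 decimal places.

k=0: u−w=2.64500, u+w=33.52900; √(b/2)=4.67974, √(2b)=9.35949; F=4.67974×2.645=12.37792, v=33.52900/9.35949=3.58235
k=1: u−w=3.60700, u+w=-17.43500; √(b/2)=4.67974, √(2b)=9.35949; F=4.67974×3.607=16.87984, v=-17.43500/9.35949=-1.86282
k=2: u−w=-39.13300, u+w=18.06300; √(b/2)=4.67974, √(2b)=9.35949; F=4.67974×(-39.133)=-183.13241, v=18.06300/9.35949=1.92991
k=3: u−w=49.91500, u+w=-10.01900; √(b/2)=4.67974, √(2b)=9.35949; F=4.67974×49.915=233.58940, v=-10.01900/9.35949=-1.07046
k=4: u−w=36.96100, u+w=-15.98900; √(b/2)=4.67974, √(2b)=9.35949; F=4.67974×36.961=172.96800, v=-15.98900/9.35949=-1.70832

0: F=12.37792 v=3.58235
1: F=16.87984 v=-1.86282
2: F=-183.13241 v=1.92991
3: F=233.58940 v=-1.07046
4: F=172.96800 v=-1.70832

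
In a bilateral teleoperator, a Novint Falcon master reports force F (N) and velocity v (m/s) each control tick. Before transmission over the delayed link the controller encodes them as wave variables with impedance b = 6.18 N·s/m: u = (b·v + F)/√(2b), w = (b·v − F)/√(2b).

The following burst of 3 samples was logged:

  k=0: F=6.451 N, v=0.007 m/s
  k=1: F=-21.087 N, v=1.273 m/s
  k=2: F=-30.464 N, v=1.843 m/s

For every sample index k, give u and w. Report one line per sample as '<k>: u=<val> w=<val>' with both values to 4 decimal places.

k=0: b·v=6.18×0.007=0.0433; √(2b)=3.5157; u=(0.0433+6.451)/3.5157=1.8472, w=(0.0433−6.451)/3.5157=-1.8226
k=1: b·v=6.18×1.273=7.8671; √(2b)=3.5157; u=(7.8671+(-21.087))/3.5157=-3.7603, w=(7.8671−(-21.087))/3.5157=8.2357
k=2: b·v=6.18×1.843=11.3897; √(2b)=3.5157; u=(11.3897+(-30.464))/3.5157=-5.4255, w=(11.3897−(-30.464))/3.5157=11.9049

0: u=1.8472 w=-1.8226
1: u=-3.7603 w=8.2357
2: u=-5.4255 w=11.9049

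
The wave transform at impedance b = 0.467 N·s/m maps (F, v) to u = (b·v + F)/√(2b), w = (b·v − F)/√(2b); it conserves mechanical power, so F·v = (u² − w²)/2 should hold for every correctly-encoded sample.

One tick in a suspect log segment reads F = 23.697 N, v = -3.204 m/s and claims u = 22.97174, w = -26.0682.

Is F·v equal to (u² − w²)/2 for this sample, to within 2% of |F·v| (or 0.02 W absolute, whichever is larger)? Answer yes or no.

F·v = 23.697×(-3.204) = -75.9252 W.
(u² − w²)/2 = (527.7008 − 679.5511)/2 = -75.9251 W.
|Δ| = 0.0001;  2% of max(1, |F·v|) = 1.5185.

yes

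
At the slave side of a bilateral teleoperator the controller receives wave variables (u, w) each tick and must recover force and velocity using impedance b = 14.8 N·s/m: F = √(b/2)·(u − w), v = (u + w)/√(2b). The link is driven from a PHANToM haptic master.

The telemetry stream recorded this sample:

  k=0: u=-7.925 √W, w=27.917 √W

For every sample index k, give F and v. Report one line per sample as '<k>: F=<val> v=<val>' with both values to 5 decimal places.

0: F=-97.50078 v=3.67460

k=0: u−w=-35.84200, u+w=19.99200; √(b/2)=2.72029, √(2b)=5.44059; F=2.72029×(-35.842)=-97.50078, v=19.99200/5.44059=3.67460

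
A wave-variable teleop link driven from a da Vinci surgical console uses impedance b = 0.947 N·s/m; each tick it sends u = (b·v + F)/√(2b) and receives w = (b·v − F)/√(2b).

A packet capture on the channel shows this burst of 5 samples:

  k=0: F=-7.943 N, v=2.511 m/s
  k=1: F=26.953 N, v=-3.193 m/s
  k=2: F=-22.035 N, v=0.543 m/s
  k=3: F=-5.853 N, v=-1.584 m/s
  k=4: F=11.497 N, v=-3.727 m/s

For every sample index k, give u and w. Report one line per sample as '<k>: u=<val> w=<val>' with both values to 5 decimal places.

k=0: b·v=0.947×2.511=2.37792; √(2b)=1.37623; u=(2.37792+(-7.943))/1.37623=-4.04373, w=(2.37792−(-7.943))/1.37623=7.49943
k=1: b·v=0.947×(-3.193)=-3.02377; √(2b)=1.37623; u=(-3.02377+26.953)/1.37623=17.38756, w=(-3.02377−26.953)/1.37623=-21.78186
k=2: b·v=0.947×0.543=0.51422; √(2b)=1.37623; u=(0.51422+(-22.035))/1.37623=-15.63752, w=(0.51422−(-22.035))/1.37623=16.38482
k=3: b·v=0.947×(-1.584)=-1.50005; √(2b)=1.37623; u=(-1.50005+(-5.853))/1.37623=-5.34290, w=(-1.50005−(-5.853))/1.37623=3.16296
k=4: b·v=0.947×(-3.727)=-3.52947; √(2b)=1.37623; u=(-3.52947+11.497)/1.37623=5.78940, w=(-3.52947−11.497)/1.37623=-10.91860

0: u=-4.04373 w=7.49943
1: u=17.38756 w=-21.78186
2: u=-15.63752 w=16.38482
3: u=-5.34290 w=3.16296
4: u=5.78940 w=-10.91860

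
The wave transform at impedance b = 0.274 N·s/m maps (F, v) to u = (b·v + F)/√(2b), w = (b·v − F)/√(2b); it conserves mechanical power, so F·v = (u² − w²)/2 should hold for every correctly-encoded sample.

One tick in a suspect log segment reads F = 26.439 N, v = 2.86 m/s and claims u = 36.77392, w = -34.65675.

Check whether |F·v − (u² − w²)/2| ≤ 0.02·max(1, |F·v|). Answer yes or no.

yes

F·v = 26.439×2.86 = 75.61554 W.
(u² − w²)/2 = (1352.32119 − 1201.09032)/2 = 75.61544 W.
|Δ| = 0.00010;  2% of max(1, |F·v|) = 1.51231.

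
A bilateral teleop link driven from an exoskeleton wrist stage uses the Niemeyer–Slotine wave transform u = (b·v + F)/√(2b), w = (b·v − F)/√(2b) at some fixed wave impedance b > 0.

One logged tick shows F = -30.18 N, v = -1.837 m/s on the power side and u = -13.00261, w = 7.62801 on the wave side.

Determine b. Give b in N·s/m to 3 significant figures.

u + w = -5.3746;  u + w = √(2b)·v, so √(2b) = -5.3746/(-1.837) = 2.9257.
b = (√(2b))²/2 = 8.5600/2 = 4.2800.
(Check via u − w = 2F/√(2b): u − w = -20.6306, 2F/√(2b) = -20.6306.)

b = 4.28 N·s/m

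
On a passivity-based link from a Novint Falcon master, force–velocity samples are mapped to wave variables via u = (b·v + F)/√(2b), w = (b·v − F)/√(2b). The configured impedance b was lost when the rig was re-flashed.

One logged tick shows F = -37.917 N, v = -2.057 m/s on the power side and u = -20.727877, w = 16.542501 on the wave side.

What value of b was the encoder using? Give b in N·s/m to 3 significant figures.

u + w = -4.185376;  u + w = √(2b)·v, so √(2b) = -4.185376/(-2.057) = 2.034699.
b = (√(2b))²/2 = 4.140000/2 = 2.070000.
(Check via u − w = 2F/√(2b): u − w = -37.270378, 2F/√(2b) = -37.270376.)

b = 2.07 N·s/m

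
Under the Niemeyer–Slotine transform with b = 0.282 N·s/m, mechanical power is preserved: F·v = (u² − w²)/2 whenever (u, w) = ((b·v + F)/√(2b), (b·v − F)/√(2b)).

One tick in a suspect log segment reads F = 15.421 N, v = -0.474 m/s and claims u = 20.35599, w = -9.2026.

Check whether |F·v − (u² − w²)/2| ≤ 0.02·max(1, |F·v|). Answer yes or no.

no

F·v = 15.421×(-0.474) = -7.30955 W.
(u² − w²)/2 = (414.36633 − 84.68785)/2 = 164.83924 W.
|Δ| = 172.14880;  2% of max(1, |F·v|) = 0.14619.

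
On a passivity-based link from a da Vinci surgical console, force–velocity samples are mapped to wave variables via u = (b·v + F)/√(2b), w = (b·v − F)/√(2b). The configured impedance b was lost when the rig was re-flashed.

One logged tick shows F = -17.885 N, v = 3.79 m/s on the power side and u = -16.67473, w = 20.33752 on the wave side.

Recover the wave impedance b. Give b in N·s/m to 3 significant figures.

b = 0.467 N·s/m

u + w = 3.6628;  u + w = √(2b)·v, so √(2b) = 3.6628/3.79 = 0.9664.
b = (√(2b))²/2 = 0.9340/2 = 0.4670.
(Check via u − w = 2F/√(2b): u − w = -37.0123, 2F/√(2b) = -37.0123.)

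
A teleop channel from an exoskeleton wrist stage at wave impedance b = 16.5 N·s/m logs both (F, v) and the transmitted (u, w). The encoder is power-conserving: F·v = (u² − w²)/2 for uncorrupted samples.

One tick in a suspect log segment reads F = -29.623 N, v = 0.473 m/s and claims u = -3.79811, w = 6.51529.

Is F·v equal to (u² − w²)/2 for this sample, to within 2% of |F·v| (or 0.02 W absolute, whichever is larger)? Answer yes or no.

F·v = (-29.623)×0.473 = -14.0117 W.
(u² − w²)/2 = (14.4256 − 42.4490)/2 = -14.0117 W.
|Δ| = 0.0000;  2% of max(1, |F·v|) = 0.2802.

yes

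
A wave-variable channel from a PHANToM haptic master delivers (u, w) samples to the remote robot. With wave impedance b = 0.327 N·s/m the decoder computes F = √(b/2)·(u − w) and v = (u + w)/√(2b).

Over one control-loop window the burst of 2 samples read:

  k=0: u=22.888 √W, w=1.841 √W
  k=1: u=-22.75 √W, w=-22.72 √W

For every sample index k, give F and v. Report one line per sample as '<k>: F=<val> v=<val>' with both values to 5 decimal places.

k=0: u−w=21.04700, u+w=24.72900; √(b/2)=0.40435, √(2b)=0.80870; F=0.40435×21.047=8.51038, v=24.72900/0.80870=30.57861
k=1: u−w=-0.03000, u+w=-45.47000; √(b/2)=0.40435, √(2b)=0.80870; F=0.40435×(-0.03)=-0.01213, v=-45.47000/0.80870=-56.22586

0: F=8.51038 v=30.57861
1: F=-0.01213 v=-56.22586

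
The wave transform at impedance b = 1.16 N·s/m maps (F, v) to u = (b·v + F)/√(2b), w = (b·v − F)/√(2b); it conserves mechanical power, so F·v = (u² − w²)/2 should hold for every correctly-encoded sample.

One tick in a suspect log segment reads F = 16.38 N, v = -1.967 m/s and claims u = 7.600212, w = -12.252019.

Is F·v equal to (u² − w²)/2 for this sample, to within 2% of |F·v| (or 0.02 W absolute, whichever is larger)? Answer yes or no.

F·v = 16.38×(-1.967) = -32.219460 W.
(u² − w²)/2 = (57.763222 − 150.111970)/2 = -46.174374 W.
|Δ| = 13.954914;  2% of max(1, |F·v|) = 0.644389.

no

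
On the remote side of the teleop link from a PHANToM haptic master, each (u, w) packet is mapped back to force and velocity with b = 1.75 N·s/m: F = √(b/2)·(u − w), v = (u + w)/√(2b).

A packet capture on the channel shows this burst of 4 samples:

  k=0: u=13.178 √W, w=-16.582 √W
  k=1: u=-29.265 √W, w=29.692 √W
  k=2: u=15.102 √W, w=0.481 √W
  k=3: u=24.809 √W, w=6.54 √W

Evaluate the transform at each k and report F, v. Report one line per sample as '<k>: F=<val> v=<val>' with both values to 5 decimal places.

0: F=27.83793 v=-1.81951
1: F=-55.14922 v=0.22824
2: F=13.67669 v=8.32946
3: F=17.08908 v=16.75675

k=0: u−w=29.76000, u+w=-3.40400; √(b/2)=0.93541, √(2b)=1.87083; F=0.93541×29.76=27.83793, v=-3.40400/1.87083=-1.81951
k=1: u−w=-58.95700, u+w=0.42700; √(b/2)=0.93541, √(2b)=1.87083; F=0.93541×(-58.957)=-55.14922, v=0.42700/1.87083=0.22824
k=2: u−w=14.62100, u+w=15.58300; √(b/2)=0.93541, √(2b)=1.87083; F=0.93541×14.621=13.67669, v=15.58300/1.87083=8.32946
k=3: u−w=18.26900, u+w=31.34900; √(b/2)=0.93541, √(2b)=1.87083; F=0.93541×18.269=17.08908, v=31.34900/1.87083=16.75675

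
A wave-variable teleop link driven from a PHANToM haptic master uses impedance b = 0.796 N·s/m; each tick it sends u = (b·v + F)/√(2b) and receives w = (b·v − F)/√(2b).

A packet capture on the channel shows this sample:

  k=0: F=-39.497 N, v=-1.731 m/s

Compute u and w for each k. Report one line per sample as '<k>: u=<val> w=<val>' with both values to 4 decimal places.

k=0: b·v=0.796×(-1.731)=-1.3779; √(2b)=1.2617; u=(-1.3779+(-39.497))/1.2617=-32.3955, w=(-1.3779−(-39.497))/1.2617=30.2114

0: u=-32.3955 w=30.2114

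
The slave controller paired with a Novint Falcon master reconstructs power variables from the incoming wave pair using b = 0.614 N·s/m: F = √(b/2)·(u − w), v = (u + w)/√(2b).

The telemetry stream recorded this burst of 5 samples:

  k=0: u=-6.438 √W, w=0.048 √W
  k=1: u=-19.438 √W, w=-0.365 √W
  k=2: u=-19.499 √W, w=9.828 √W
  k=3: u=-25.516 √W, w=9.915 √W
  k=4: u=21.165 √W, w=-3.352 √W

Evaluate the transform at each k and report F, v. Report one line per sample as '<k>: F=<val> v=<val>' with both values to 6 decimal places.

0: F=-3.593736 v=-5.766359
1: F=-10.567888 v=-17.870298
2: F=-16.249381 v=-8.727145
3: F=-19.631460 v=-14.078398
4: F=13.584277 v=16.074515

k=0: u−w=-6.486000, u+w=-6.390000; √(b/2)=0.554076, √(2b)=1.108152; F=0.554076×(-6.486)=-3.593736, v=-6.390000/1.108152=-5.766359
k=1: u−w=-19.073000, u+w=-19.803000; √(b/2)=0.554076, √(2b)=1.108152; F=0.554076×(-19.073)=-10.567888, v=-19.803000/1.108152=-17.870298
k=2: u−w=-29.327000, u+w=-9.671000; √(b/2)=0.554076, √(2b)=1.108152; F=0.554076×(-29.327)=-16.249381, v=-9.671000/1.108152=-8.727145
k=3: u−w=-35.431000, u+w=-15.601000; √(b/2)=0.554076, √(2b)=1.108152; F=0.554076×(-35.431)=-19.631460, v=-15.601000/1.108152=-14.078398
k=4: u−w=24.517000, u+w=17.813000; √(b/2)=0.554076, √(2b)=1.108152; F=0.554076×24.517=13.584277, v=17.813000/1.108152=16.074515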